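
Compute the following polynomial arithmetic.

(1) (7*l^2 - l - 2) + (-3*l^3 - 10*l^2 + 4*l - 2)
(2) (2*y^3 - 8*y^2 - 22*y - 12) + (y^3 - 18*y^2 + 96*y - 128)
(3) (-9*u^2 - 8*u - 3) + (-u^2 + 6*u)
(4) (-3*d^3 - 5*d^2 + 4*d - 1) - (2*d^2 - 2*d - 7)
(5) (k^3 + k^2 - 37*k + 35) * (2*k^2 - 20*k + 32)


(1) = -3*l^3 - 3*l^2 + 3*l - 4
(2) = 3*y^3 - 26*y^2 + 74*y - 140
(3) = -10*u^2 - 2*u - 3
(4) = -3*d^3 - 7*d^2 + 6*d + 6
(5) = 2*k^5 - 18*k^4 - 62*k^3 + 842*k^2 - 1884*k + 1120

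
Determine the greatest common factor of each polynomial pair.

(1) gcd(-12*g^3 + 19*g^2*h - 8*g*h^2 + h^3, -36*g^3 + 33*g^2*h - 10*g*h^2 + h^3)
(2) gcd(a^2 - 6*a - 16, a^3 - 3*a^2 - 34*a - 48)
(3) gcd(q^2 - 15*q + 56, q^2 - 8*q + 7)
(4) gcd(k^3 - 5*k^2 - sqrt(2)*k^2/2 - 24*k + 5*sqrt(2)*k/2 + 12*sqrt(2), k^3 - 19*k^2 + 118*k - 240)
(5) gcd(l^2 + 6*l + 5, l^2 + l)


(1) = 12*g^2 - 7*g*h + h^2
(2) = a^2 - 6*a - 16
(3) = gcd((q - 8)*(q - 7), (q - 7)*(q - 1)) = q - 7
(4) = k - 8
(5) = l + 1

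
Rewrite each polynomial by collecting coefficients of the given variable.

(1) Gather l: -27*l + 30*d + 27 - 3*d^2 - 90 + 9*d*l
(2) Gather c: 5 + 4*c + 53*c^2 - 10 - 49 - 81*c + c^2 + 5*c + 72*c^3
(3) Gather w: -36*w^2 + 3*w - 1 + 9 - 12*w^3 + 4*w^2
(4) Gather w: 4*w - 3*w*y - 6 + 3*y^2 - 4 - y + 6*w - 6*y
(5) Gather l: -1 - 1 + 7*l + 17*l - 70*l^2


(1) = -3*d^2 + 30*d + l*(9*d - 27) - 63
(2) = 72*c^3 + 54*c^2 - 72*c - 54
(3) = -12*w^3 - 32*w^2 + 3*w + 8
(4) = w*(10 - 3*y) + 3*y^2 - 7*y - 10
(5) = -70*l^2 + 24*l - 2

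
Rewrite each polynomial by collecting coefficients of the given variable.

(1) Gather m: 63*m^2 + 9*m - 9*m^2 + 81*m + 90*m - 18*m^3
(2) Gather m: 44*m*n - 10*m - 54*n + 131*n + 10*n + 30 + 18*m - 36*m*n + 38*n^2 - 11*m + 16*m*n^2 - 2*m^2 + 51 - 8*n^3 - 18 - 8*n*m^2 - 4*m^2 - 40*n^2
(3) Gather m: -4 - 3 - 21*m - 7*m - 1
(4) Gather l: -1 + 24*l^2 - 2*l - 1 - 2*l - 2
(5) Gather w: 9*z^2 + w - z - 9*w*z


(1) = -18*m^3 + 54*m^2 + 180*m
(2) = m^2*(-8*n - 6) + m*(16*n^2 + 8*n - 3) - 8*n^3 - 2*n^2 + 87*n + 63
(3) = -28*m - 8
(4) = 24*l^2 - 4*l - 4
(5) = w*(1 - 9*z) + 9*z^2 - z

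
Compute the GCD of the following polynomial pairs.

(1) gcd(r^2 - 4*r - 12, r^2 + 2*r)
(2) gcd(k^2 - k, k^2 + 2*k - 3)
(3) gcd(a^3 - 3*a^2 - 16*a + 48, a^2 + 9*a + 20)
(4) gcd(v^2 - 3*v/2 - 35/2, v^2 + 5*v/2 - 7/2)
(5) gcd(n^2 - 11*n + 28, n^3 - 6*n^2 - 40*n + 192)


(1) = r + 2
(2) = gcd(k*(k - 1), (k - 1)*(k + 3)) = k - 1
(3) = gcd((a - 4)*(a - 3)*(a + 4), (a + 4)*(a + 5)) = a + 4
(4) = gcd((v - 5)*(v + 7/2), (v - 1)*(v + 7/2)) = v + 7/2
(5) = gcd((n - 7)*(n - 4), (n - 8)*(n - 4)*(n + 6)) = n - 4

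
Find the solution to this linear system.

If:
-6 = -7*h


Then:
h = 6/7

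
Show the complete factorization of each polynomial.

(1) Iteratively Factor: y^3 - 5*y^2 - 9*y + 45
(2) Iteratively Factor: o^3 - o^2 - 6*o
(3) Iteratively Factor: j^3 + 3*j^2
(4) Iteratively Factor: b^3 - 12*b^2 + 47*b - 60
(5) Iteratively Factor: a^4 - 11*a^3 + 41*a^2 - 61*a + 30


(1) = (y + 3)*(y^2 - 8*y + 15) = (y - 5)*(y + 3)*(y - 3)
(2) = (o + 2)*(o^2 - 3*o) = (o - 3)*(o + 2)*(o)
(3) = (j)*(j^2 + 3*j) = j^2*(j + 3)
(4) = (b - 4)*(b^2 - 8*b + 15) = (b - 5)*(b - 4)*(b - 3)
(5) = (a - 2)*(a^3 - 9*a^2 + 23*a - 15) = (a - 5)*(a - 2)*(a^2 - 4*a + 3) = (a - 5)*(a - 2)*(a - 1)*(a - 3)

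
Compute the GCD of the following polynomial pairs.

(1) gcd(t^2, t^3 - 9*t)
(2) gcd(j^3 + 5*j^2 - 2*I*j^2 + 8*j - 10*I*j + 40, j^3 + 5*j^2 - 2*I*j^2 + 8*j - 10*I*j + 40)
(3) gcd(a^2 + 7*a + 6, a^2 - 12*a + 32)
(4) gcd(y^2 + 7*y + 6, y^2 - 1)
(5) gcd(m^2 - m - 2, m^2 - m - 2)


(1) = gcd(t^2, t*(t - 3)*(t + 3)) = t
(2) = j^3 + j^2*(5 - 2*I) + j*(8 - 10*I) + 40
(3) = gcd((a + 1)*(a + 6), (a - 8)*(a - 4)) = 1
(4) = y + 1
(5) = gcd((m - 2)*(m + 1), (m - 2)*(m + 1)) = m^2 - m - 2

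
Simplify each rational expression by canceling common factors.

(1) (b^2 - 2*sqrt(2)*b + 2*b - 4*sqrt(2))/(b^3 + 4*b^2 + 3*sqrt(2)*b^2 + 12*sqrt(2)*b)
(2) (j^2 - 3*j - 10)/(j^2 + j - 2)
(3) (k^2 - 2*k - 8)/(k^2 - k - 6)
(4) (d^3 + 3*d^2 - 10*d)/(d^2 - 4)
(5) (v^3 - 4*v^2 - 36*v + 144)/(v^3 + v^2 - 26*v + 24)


(1) = (b^2 + b*(2 - 2*sqrt(2)) - 4*sqrt(2))/(b^3 + b^2*(4 + 3*sqrt(2)) + 12*sqrt(2)*b)
(2) = (j - 5)/(j - 1)
(3) = (k - 4)/(k - 3)
(4) = (d^2 + 5*d)/(d + 2)
(5) = (v - 6)/(v - 1)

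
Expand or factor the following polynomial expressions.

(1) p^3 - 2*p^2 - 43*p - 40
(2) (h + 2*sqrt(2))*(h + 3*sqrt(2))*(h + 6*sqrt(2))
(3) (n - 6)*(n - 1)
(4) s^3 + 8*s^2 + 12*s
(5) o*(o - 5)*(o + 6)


(1) = (p - 8)*(p + 1)*(p + 5)
(2) = h^3 + 11*sqrt(2)*h^2 + 72*h + 72*sqrt(2)
(3) = n^2 - 7*n + 6
(4) = s*(s + 2)*(s + 6)
(5) = o^3 + o^2 - 30*o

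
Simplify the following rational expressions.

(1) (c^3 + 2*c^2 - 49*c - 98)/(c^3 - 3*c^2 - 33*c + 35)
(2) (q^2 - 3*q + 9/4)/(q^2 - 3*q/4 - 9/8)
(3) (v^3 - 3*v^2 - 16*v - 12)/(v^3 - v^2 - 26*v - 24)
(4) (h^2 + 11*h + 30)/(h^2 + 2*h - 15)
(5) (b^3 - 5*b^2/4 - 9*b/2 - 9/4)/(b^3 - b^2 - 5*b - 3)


(1) = (c^2 + 9*c + 14)/(c^2 + 4*c - 5)
(2) = (4*q - 6)/(4*q + 3)
(3) = (v + 2)/(v + 4)
(4) = (h + 6)/(h - 3)
(5) = (4*b + 3)/(4*b + 4)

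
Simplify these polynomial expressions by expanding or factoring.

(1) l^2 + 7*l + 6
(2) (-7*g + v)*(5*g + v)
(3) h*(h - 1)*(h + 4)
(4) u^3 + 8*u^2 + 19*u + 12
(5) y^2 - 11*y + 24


(1) = (l + 1)*(l + 6)
(2) = -35*g^2 - 2*g*v + v^2
(3) = h^3 + 3*h^2 - 4*h
(4) = (u + 1)*(u + 3)*(u + 4)
(5) = (y - 8)*(y - 3)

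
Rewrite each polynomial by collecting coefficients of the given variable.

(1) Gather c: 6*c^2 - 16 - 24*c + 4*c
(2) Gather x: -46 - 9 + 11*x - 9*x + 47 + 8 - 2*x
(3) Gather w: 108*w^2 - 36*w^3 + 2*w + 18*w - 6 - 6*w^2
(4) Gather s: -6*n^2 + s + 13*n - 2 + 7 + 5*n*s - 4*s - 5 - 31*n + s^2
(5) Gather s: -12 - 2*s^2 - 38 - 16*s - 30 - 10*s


(1) = 6*c^2 - 20*c - 16
(2) = 0
(3) = -36*w^3 + 102*w^2 + 20*w - 6
(4) = -6*n^2 - 18*n + s^2 + s*(5*n - 3)
(5) = -2*s^2 - 26*s - 80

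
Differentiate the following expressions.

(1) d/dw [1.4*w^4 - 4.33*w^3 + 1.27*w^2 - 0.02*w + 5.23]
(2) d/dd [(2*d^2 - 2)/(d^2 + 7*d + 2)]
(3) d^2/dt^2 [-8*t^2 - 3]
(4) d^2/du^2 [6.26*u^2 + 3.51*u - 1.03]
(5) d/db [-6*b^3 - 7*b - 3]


(1) = 5.6*w^3 - 12.99*w^2 + 2.54*w - 0.02
(2) = 2*(7*d^2 + 6*d + 7)/(d^4 + 14*d^3 + 53*d^2 + 28*d + 4)
(3) = -16
(4) = 12.5200000000000
(5) = -18*b^2 - 7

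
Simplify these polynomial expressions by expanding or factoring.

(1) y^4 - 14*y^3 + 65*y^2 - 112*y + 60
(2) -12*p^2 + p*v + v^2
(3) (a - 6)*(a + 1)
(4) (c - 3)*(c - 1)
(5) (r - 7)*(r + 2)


(1) = (y - 6)*(y - 5)*(y - 2)*(y - 1)
(2) = (-3*p + v)*(4*p + v)
(3) = a^2 - 5*a - 6
(4) = c^2 - 4*c + 3
(5) = r^2 - 5*r - 14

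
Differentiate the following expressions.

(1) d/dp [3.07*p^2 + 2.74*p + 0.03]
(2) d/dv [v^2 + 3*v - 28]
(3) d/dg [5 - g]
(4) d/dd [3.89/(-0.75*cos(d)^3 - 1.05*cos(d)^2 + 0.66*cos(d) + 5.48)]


(1) = 6.14*p + 2.74
(2) = 2*v + 3
(3) = -1
(4) = (-8.7525*cos(d)^2 - 8.169*cos(d) + 2.5674)*sin(d)/(0.75*cos(d)^3 + 1.05*cos(d)^2 - 0.66*cos(d) - 5.48)^2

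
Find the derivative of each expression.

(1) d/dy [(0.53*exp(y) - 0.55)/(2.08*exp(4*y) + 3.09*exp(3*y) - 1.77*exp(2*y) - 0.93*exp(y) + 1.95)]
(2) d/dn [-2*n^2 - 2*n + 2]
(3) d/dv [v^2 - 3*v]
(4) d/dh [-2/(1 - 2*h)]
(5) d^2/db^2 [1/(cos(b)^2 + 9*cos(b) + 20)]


(1) = (-3.3072*exp(4*y) + 1.3006*exp(3*y) + 6.0366*exp(2*y) - 1.947*exp(y) + 0.522)*exp(y)/(4.3264*exp(8*y) + 12.8544*exp(7*y) + 2.1849*exp(6*y) - 14.8074*exp(5*y) + 5.4975*exp(4*y) + 15.3432*exp(3*y) - 6.0381*exp(2*y) - 3.627*exp(y) + 3.8025)
(2) = -4*n - 2
(3) = 2*v - 3
(4) = -4/(2*h - 1)^2
(5) = (-4*sin(b)^4 + 3*sin(b)^2 + 855*cos(b)/4 - 27*cos(3*b)/4 + 123)/((cos(b) + 4)^3*(cos(b) + 5)^3)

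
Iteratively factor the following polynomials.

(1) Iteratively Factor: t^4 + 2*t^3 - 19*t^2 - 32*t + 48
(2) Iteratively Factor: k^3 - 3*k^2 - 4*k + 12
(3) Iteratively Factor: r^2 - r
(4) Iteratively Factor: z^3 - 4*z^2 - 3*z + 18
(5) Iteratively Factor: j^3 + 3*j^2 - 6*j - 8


(1) = (t - 4)*(t^3 + 6*t^2 + 5*t - 12) = (t - 4)*(t + 3)*(t^2 + 3*t - 4) = (t - 4)*(t - 1)*(t + 3)*(t + 4)
(2) = (k + 2)*(k^2 - 5*k + 6) = (k - 2)*(k + 2)*(k - 3)
(3) = (r)*(r - 1)
(4) = (z - 3)*(z^2 - z - 6) = (z - 3)*(z + 2)*(z - 3)
(5) = (j - 2)*(j^2 + 5*j + 4) = (j - 2)*(j + 1)*(j + 4)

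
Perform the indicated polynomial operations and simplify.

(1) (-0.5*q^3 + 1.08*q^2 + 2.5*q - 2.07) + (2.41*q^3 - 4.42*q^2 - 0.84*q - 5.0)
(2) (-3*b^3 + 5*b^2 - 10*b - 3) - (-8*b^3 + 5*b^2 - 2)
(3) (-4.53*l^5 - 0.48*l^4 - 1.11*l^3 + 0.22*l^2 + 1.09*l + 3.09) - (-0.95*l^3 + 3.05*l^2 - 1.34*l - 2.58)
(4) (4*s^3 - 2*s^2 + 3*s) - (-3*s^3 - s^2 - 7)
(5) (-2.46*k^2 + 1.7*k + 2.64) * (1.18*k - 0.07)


(1) = 1.91*q^3 - 3.34*q^2 + 1.66*q - 7.07
(2) = 5*b^3 - 10*b - 1
(3) = -4.53*l^5 - 0.48*l^4 - 0.16*l^3 - 2.83*l^2 + 2.43*l + 5.67
(4) = 7*s^3 - s^2 + 3*s + 7
(5) = -2.9028*k^3 + 2.1782*k^2 + 2.9962*k - 0.1848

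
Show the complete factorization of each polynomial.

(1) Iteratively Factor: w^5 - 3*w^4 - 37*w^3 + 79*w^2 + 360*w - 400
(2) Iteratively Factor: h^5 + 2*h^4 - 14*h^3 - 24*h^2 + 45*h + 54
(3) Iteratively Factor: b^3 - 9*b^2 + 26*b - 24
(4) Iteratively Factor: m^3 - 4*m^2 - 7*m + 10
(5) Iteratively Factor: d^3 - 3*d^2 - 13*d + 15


(1) = (w - 1)*(w^4 - 2*w^3 - 39*w^2 + 40*w + 400) = (w - 1)*(w + 4)*(w^3 - 6*w^2 - 15*w + 100) = (w - 5)*(w - 1)*(w + 4)*(w^2 - w - 20) = (w - 5)*(w - 1)*(w + 4)^2*(w - 5)
(2) = (h + 3)*(h^4 - h^3 - 11*h^2 + 9*h + 18) = (h + 1)*(h + 3)*(h^3 - 2*h^2 - 9*h + 18) = (h - 3)*(h + 1)*(h + 3)*(h^2 + h - 6) = (h - 3)*(h - 2)*(h + 1)*(h + 3)*(h + 3)
(3) = (b - 3)*(b^2 - 6*b + 8) = (b - 3)*(b - 2)*(b - 4)
(4) = (m - 1)*(m^2 - 3*m - 10) = (m - 1)*(m + 2)*(m - 5)
(5) = (d - 5)*(d^2 + 2*d - 3) = (d - 5)*(d - 1)*(d + 3)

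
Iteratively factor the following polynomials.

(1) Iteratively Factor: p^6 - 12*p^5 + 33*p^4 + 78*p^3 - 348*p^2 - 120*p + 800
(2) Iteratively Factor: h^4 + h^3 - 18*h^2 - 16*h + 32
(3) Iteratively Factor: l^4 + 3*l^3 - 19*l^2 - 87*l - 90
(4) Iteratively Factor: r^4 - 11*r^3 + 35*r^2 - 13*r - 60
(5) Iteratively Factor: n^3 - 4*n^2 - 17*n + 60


(1) = (p + 2)*(p^5 - 14*p^4 + 61*p^3 - 44*p^2 - 260*p + 400) = (p - 5)*(p + 2)*(p^4 - 9*p^3 + 16*p^2 + 36*p - 80) = (p - 5)*(p - 2)*(p + 2)*(p^3 - 7*p^2 + 2*p + 40) = (p - 5)^2*(p - 2)*(p + 2)*(p^2 - 2*p - 8) = (p - 5)^2*(p - 4)*(p - 2)*(p + 2)*(p + 2)
(2) = (h - 1)*(h^3 + 2*h^2 - 16*h - 32) = (h - 4)*(h - 1)*(h^2 + 6*h + 8) = (h - 4)*(h - 1)*(h + 4)*(h + 2)
(3) = (l + 3)*(l^3 - 19*l - 30) = (l + 3)^2*(l^2 - 3*l - 10) = (l + 2)*(l + 3)^2*(l - 5)
(4) = (r + 1)*(r^3 - 12*r^2 + 47*r - 60) = (r - 5)*(r + 1)*(r^2 - 7*r + 12) = (r - 5)*(r - 4)*(r + 1)*(r - 3)
(5) = (n - 5)*(n^2 + n - 12) = (n - 5)*(n + 4)*(n - 3)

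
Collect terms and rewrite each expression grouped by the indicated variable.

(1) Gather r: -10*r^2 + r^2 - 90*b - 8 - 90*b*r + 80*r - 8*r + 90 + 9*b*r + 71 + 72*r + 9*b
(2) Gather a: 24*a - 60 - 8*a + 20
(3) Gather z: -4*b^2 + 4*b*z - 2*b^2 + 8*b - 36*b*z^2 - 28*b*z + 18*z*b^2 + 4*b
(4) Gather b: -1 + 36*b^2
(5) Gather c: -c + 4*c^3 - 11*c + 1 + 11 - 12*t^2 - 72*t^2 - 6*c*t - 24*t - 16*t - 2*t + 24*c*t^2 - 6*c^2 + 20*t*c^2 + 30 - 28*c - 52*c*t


(1) = -81*b - 9*r^2 + r*(144 - 81*b) + 153
(2) = 16*a - 40
(3) = -6*b^2 - 36*b*z^2 + 12*b + z*(18*b^2 - 24*b)
(4) = 36*b^2 - 1
(5) = 4*c^3 + c^2*(20*t - 6) + c*(24*t^2 - 58*t - 40) - 84*t^2 - 42*t + 42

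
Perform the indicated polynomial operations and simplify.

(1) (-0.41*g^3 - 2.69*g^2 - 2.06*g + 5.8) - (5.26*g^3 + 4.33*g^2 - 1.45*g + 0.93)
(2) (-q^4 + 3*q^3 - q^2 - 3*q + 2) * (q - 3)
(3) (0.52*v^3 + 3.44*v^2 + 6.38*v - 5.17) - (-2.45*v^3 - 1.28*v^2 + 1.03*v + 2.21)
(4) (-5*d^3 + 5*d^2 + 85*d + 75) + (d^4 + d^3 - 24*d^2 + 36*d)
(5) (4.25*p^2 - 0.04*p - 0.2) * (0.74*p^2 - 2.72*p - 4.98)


(1) = -5.67*g^3 - 7.02*g^2 - 0.61*g + 4.87
(2) = -q^5 + 6*q^4 - 10*q^3 + 11*q - 6
(3) = 2.97*v^3 + 4.72*v^2 + 5.35*v - 7.38
(4) = d^4 - 4*d^3 - 19*d^2 + 121*d + 75
(5) = 3.145*p^4 - 11.5896*p^3 - 21.2042*p^2 + 0.7432*p + 0.996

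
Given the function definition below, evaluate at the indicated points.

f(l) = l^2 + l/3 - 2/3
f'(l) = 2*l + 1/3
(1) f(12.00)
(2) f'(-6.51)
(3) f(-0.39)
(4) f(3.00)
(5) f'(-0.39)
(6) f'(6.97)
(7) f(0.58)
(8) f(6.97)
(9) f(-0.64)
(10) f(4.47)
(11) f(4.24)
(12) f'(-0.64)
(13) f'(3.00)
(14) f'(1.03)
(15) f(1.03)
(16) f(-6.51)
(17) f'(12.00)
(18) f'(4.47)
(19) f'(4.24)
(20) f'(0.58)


(1) = 147.33
(2) = -12.69
(3) = -0.64
(4) = 9.33
(5) = -0.45
(6) = 14.27
(7) = -0.14
(8) = 50.24
(9) = -0.47
(10) = 20.80
(11) = 18.72
(12) = -0.95
(13) = 6.33
(14) = 2.39
(15) = 0.74
(16) = 39.54
(17) = 24.33
(18) = 9.27
(19) = 8.81
(20) = 1.49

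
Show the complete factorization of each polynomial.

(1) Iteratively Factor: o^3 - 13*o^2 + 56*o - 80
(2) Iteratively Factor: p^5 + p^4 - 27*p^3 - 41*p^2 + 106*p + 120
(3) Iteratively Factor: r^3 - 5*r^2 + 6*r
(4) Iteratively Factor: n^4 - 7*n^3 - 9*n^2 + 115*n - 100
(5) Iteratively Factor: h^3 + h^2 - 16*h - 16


(1) = (o - 5)*(o^2 - 8*o + 16) = (o - 5)*(o - 4)*(o - 4)
(2) = (p + 4)*(p^4 - 3*p^3 - 15*p^2 + 19*p + 30) = (p - 2)*(p + 4)*(p^3 - p^2 - 17*p - 15) = (p - 5)*(p - 2)*(p + 4)*(p^2 + 4*p + 3) = (p - 5)*(p - 2)*(p + 1)*(p + 4)*(p + 3)
(3) = (r)*(r^2 - 5*r + 6) = r*(r - 3)*(r - 2)
(4) = (n + 4)*(n^3 - 11*n^2 + 35*n - 25) = (n - 5)*(n + 4)*(n^2 - 6*n + 5) = (n - 5)^2*(n + 4)*(n - 1)
(5) = (h + 1)*(h^2 - 16) = (h + 1)*(h + 4)*(h - 4)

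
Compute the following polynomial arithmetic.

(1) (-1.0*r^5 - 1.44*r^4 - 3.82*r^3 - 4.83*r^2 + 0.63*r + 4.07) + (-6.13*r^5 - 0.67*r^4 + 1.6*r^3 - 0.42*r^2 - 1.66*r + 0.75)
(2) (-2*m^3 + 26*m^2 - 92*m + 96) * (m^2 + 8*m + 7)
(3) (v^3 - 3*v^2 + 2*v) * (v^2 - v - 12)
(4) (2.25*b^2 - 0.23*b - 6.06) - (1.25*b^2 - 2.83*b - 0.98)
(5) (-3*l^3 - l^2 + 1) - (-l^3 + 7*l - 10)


(1) = -7.13*r^5 - 2.11*r^4 - 2.22*r^3 - 5.25*r^2 - 1.03*r + 4.82
(2) = -2*m^5 + 10*m^4 + 102*m^3 - 458*m^2 + 124*m + 672
(3) = v^5 - 4*v^4 - 7*v^3 + 34*v^2 - 24*v
(4) = 1.0*b^2 + 2.6*b - 5.08
(5) = -2*l^3 - l^2 - 7*l + 11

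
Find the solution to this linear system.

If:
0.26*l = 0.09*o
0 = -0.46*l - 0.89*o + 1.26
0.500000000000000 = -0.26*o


Then:
No Solution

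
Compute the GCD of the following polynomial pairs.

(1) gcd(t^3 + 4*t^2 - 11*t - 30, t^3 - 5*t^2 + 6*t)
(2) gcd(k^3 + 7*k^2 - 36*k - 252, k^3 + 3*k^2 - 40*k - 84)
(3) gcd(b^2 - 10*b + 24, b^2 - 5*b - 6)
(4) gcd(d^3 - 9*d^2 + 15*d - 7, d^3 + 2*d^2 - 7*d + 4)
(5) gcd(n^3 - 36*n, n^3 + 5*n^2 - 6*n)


(1) = t - 3
(2) = gcd((k - 6)*(k + 6)*(k + 7), (k - 6)*(k + 2)*(k + 7)) = k^2 + k - 42
(3) = gcd((b - 6)*(b - 4), (b - 6)*(b + 1)) = b - 6
(4) = gcd((d - 7)*(d - 1)^2, (d - 1)^2*(d + 4)) = d^2 - 2*d + 1
(5) = gcd(n*(n - 6)*(n + 6), n*(n - 1)*(n + 6)) = n^2 + 6*n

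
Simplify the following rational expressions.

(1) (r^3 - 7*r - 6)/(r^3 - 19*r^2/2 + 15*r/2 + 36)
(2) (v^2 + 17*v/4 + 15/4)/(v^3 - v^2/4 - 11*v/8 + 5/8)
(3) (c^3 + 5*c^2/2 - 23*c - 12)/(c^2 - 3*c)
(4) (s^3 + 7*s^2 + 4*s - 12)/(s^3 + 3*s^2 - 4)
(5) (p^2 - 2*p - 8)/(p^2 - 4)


(1) = (2*r^2 + 6*r + 4)/(2*r^2 - 13*r - 24)
(2) = (2*v + 6)/(2*v^2 - 3*v + 1)
(3) = (2*c^3 + 5*c^2 - 46*c - 24)/(2*c^2 - 6*c)
(4) = (s + 6)/(s + 2)
(5) = (p - 4)/(p - 2)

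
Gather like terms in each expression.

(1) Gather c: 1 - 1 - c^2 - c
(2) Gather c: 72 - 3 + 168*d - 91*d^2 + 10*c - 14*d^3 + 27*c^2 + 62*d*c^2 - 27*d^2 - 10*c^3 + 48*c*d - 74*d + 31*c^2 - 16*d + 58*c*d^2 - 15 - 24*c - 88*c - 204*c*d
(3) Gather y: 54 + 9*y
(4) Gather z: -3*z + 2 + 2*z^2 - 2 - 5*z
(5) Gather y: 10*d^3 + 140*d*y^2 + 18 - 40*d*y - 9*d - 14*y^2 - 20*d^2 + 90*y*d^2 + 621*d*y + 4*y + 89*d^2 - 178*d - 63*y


(1) = -c^2 - c
(2) = -10*c^3 + c^2*(62*d + 58) + c*(58*d^2 - 156*d - 102) - 14*d^3 - 118*d^2 + 78*d + 54
(3) = 9*y + 54
(4) = 2*z^2 - 8*z
(5) = 10*d^3 + 69*d^2 - 187*d + y^2*(140*d - 14) + y*(90*d^2 + 581*d - 59) + 18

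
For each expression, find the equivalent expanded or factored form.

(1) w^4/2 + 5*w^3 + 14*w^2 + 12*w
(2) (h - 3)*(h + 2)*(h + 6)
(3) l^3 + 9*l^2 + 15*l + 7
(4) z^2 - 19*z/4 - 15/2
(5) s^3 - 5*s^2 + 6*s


(1) = w*(w/2 + 1)*(w + 2)*(w + 6)
(2) = h^3 + 5*h^2 - 12*h - 36
(3) = (l + 1)^2*(l + 7)
(4) = (z - 6)*(z + 5/4)
(5) = s*(s - 3)*(s - 2)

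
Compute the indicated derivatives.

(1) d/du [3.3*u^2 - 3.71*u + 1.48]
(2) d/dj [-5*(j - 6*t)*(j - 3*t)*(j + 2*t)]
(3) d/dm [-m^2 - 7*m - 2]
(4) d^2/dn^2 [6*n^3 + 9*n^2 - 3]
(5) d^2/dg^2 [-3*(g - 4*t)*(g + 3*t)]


(1) = 6.6*u - 3.71
(2) = 5*j*(-3*j + 14*t)
(3) = -2*m - 7
(4) = 36*n + 18
(5) = -6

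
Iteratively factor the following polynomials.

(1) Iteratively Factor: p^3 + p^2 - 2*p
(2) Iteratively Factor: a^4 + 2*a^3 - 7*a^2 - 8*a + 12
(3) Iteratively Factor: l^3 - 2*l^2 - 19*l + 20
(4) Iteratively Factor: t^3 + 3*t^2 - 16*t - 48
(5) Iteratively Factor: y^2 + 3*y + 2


(1) = (p)*(p^2 + p - 2) = p*(p + 2)*(p - 1)
(2) = (a - 1)*(a^3 + 3*a^2 - 4*a - 12) = (a - 1)*(a + 2)*(a^2 + a - 6) = (a - 2)*(a - 1)*(a + 2)*(a + 3)
(3) = (l + 4)*(l^2 - 6*l + 5) = (l - 5)*(l + 4)*(l - 1)
(4) = (t + 3)*(t^2 - 16) = (t + 3)*(t + 4)*(t - 4)
(5) = (y + 1)*(y + 2)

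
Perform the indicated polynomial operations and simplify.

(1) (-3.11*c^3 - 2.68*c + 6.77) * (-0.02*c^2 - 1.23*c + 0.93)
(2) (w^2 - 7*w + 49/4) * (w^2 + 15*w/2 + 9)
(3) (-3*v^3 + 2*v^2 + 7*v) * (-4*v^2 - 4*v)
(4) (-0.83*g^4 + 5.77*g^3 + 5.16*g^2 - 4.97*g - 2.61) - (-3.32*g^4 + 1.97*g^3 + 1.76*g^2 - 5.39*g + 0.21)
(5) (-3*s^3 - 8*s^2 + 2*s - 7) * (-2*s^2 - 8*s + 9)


(1) = 0.0622*c^5 + 3.8253*c^4 - 2.8387*c^3 + 3.161*c^2 - 10.8195*c + 6.2961
(2) = w^4 + w^3/2 - 125*w^2/4 + 231*w/8 + 441/4
(3) = 12*v^5 + 4*v^4 - 36*v^3 - 28*v^2
(4) = 2.49*g^4 + 3.8*g^3 + 3.4*g^2 + 0.42*g - 2.82
(5) = 6*s^5 + 40*s^4 + 33*s^3 - 74*s^2 + 74*s - 63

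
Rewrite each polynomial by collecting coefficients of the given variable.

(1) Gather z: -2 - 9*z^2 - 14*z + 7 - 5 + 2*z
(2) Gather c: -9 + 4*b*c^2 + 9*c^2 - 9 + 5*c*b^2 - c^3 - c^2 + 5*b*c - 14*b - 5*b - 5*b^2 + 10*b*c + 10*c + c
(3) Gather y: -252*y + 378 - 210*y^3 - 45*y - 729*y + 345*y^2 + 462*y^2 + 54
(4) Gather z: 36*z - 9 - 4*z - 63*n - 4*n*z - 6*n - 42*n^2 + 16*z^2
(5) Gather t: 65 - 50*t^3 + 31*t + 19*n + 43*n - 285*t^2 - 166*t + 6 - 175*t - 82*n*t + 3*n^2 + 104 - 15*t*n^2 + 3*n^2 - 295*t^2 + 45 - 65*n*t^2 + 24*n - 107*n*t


(1) = -9*z^2 - 12*z
(2) = -5*b^2 - 19*b - c^3 + c^2*(4*b + 8) + c*(5*b^2 + 15*b + 11) - 18
(3) = -210*y^3 + 807*y^2 - 1026*y + 432
(4) = -42*n^2 - 69*n + 16*z^2 + z*(32 - 4*n) - 9
(5) = 6*n^2 + 86*n - 50*t^3 + t^2*(-65*n - 580) + t*(-15*n^2 - 189*n - 310) + 220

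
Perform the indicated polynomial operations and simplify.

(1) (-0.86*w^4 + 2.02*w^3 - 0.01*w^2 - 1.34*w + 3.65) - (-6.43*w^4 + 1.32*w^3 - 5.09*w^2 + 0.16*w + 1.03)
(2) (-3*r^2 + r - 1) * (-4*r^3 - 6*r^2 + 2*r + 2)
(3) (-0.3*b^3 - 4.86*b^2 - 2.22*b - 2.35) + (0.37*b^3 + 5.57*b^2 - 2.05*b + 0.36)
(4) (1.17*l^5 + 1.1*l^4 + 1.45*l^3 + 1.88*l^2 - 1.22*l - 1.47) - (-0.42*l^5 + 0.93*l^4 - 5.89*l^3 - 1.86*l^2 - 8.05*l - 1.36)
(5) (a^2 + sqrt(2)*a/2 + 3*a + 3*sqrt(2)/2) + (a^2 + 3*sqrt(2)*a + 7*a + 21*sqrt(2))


(1) = 5.57*w^4 + 0.7*w^3 + 5.08*w^2 - 1.5*w + 2.62
(2) = 12*r^5 + 14*r^4 - 8*r^3 + 2*r^2 - 2
(3) = 0.07*b^3 + 0.71*b^2 - 4.27*b - 1.99
(4) = 1.59*l^5 + 0.17*l^4 + 7.34*l^3 + 3.74*l^2 + 6.83*l - 0.11
(5) = 2*a^2 + 7*sqrt(2)*a/2 + 10*a + 45*sqrt(2)/2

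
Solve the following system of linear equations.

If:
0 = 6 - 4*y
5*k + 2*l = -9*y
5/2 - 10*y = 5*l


Then:
k = -17/10
l = -5/2
y = 3/2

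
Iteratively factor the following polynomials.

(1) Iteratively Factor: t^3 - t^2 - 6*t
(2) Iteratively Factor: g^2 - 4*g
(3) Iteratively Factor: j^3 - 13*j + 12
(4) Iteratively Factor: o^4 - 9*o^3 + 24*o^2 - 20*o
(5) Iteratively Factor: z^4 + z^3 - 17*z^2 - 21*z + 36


(1) = (t + 2)*(t^2 - 3*t) = (t - 3)*(t + 2)*(t)
(2) = (g - 4)*(g)
(3) = (j - 3)*(j^2 + 3*j - 4) = (j - 3)*(j + 4)*(j - 1)
(4) = (o - 2)*(o^3 - 7*o^2 + 10*o) = (o - 2)^2*(o^2 - 5*o) = o*(o - 2)^2*(o - 5)
(5) = (z + 3)*(z^3 - 2*z^2 - 11*z + 12) = (z + 3)^2*(z^2 - 5*z + 4) = (z - 1)*(z + 3)^2*(z - 4)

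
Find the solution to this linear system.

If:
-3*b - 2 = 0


Then:
b = -2/3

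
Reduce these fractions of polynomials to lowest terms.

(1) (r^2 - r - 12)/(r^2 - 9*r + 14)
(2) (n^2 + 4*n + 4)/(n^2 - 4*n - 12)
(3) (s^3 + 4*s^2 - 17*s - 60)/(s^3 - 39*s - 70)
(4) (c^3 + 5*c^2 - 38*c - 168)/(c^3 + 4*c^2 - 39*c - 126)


(1) = (r^2 - r - 12)/(r^2 - 9*r + 14)
(2) = (n + 2)/(n - 6)
(3) = (s^2 - s - 12)/(s^2 - 5*s - 14)
(4) = (c + 4)/(c + 3)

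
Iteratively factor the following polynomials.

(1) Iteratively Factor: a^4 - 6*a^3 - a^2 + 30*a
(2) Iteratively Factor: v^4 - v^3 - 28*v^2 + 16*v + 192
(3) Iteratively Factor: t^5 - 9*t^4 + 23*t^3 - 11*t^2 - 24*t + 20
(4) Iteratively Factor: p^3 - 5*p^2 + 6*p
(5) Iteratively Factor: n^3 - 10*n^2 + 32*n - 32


(1) = (a - 5)*(a^3 - a^2 - 6*a) = (a - 5)*(a - 3)*(a^2 + 2*a) = a*(a - 5)*(a - 3)*(a + 2)
(2) = (v - 4)*(v^3 + 3*v^2 - 16*v - 48) = (v - 4)*(v + 3)*(v^2 - 16) = (v - 4)^2*(v + 3)*(v + 4)
(3) = (t + 1)*(t^4 - 10*t^3 + 33*t^2 - 44*t + 20) = (t - 2)*(t + 1)*(t^3 - 8*t^2 + 17*t - 10) = (t - 5)*(t - 2)*(t + 1)*(t^2 - 3*t + 2) = (t - 5)*(t - 2)*(t - 1)*(t + 1)*(t - 2)
(4) = (p - 2)*(p^2 - 3*p) = p*(p - 2)*(p - 3)
(5) = (n - 4)*(n^2 - 6*n + 8) = (n - 4)^2*(n - 2)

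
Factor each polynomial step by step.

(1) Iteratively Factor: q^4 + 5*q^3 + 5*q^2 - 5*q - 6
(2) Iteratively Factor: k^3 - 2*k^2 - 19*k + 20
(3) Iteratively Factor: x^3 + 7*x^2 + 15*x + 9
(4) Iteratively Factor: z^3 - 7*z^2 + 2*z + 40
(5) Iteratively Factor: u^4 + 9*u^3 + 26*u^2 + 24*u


(1) = (q + 2)*(q^3 + 3*q^2 - q - 3) = (q + 2)*(q + 3)*(q^2 - 1) = (q + 1)*(q + 2)*(q + 3)*(q - 1)
(2) = (k + 4)*(k^2 - 6*k + 5) = (k - 5)*(k + 4)*(k - 1)
(3) = (x + 3)*(x^2 + 4*x + 3) = (x + 1)*(x + 3)*(x + 3)
(4) = (z + 2)*(z^2 - 9*z + 20) = (z - 5)*(z + 2)*(z - 4)
(5) = (u + 3)*(u^3 + 6*u^2 + 8*u) = u*(u + 3)*(u^2 + 6*u + 8) = u*(u + 3)*(u + 4)*(u + 2)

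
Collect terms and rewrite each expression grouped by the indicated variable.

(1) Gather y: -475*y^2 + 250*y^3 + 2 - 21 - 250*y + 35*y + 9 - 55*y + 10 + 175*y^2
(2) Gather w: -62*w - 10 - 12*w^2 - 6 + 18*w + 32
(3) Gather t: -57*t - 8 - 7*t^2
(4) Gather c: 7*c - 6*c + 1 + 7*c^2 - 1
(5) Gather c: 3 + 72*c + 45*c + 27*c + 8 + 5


(1) = 250*y^3 - 300*y^2 - 270*y
(2) = -12*w^2 - 44*w + 16
(3) = -7*t^2 - 57*t - 8
(4) = 7*c^2 + c
(5) = 144*c + 16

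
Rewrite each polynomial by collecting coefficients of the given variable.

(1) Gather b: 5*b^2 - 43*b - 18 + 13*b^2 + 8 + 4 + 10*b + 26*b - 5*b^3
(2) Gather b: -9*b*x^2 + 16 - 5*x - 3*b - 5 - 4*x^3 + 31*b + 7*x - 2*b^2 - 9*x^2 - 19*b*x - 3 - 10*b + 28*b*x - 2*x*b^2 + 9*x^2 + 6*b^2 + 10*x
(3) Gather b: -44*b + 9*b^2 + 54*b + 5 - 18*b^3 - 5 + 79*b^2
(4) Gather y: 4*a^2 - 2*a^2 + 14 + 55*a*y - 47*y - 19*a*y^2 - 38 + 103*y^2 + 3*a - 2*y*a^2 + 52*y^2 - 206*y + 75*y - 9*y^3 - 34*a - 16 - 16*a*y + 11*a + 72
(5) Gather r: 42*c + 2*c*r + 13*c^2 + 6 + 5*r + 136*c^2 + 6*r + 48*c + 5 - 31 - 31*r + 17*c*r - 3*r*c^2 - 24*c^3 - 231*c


(1) = -5*b^3 + 18*b^2 - 7*b - 6
(2) = b^2*(4 - 2*x) + b*(-9*x^2 + 9*x + 18) - 4*x^3 + 12*x + 8
(3) = -18*b^3 + 88*b^2 + 10*b
(4) = 2*a^2 - 20*a - 9*y^3 + y^2*(155 - 19*a) + y*(-2*a^2 + 39*a - 178) + 32
(5) = -24*c^3 + 149*c^2 - 141*c + r*(-3*c^2 + 19*c - 20) - 20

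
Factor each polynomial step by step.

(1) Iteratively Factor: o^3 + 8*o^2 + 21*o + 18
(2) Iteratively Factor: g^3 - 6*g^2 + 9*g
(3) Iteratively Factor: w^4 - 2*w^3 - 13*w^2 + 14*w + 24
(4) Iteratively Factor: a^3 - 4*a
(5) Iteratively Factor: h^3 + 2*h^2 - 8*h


(1) = (o + 3)*(o^2 + 5*o + 6) = (o + 3)^2*(o + 2)
(2) = (g - 3)*(g^2 - 3*g) = (g - 3)^2*(g)
(3) = (w - 2)*(w^3 - 13*w - 12) = (w - 2)*(w + 1)*(w^2 - w - 12) = (w - 2)*(w + 1)*(w + 3)*(w - 4)
(4) = (a - 2)*(a^2 + 2*a) = a*(a - 2)*(a + 2)
(5) = (h)*(h^2 + 2*h - 8) = h*(h + 4)*(h - 2)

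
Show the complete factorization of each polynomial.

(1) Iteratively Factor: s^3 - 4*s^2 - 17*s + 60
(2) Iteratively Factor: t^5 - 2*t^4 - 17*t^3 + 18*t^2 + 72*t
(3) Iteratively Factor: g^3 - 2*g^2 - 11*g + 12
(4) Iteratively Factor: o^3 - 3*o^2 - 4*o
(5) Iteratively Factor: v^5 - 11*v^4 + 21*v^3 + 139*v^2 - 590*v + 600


(1) = (s + 4)*(s^2 - 8*s + 15) = (s - 5)*(s + 4)*(s - 3)
(2) = (t + 2)*(t^4 - 4*t^3 - 9*t^2 + 36*t) = (t - 4)*(t + 2)*(t^3 - 9*t) = t*(t - 4)*(t + 2)*(t^2 - 9) = t*(t - 4)*(t + 2)*(t + 3)*(t - 3)
(3) = (g + 3)*(g^2 - 5*g + 4) = (g - 1)*(g + 3)*(g - 4)
(4) = (o + 1)*(o^2 - 4*o) = (o - 4)*(o + 1)*(o)
(5) = (v - 5)*(v^4 - 6*v^3 - 9*v^2 + 94*v - 120) = (v - 5)*(v - 2)*(v^3 - 4*v^2 - 17*v + 60) = (v - 5)*(v - 3)*(v - 2)*(v^2 - v - 20) = (v - 5)*(v - 3)*(v - 2)*(v + 4)*(v - 5)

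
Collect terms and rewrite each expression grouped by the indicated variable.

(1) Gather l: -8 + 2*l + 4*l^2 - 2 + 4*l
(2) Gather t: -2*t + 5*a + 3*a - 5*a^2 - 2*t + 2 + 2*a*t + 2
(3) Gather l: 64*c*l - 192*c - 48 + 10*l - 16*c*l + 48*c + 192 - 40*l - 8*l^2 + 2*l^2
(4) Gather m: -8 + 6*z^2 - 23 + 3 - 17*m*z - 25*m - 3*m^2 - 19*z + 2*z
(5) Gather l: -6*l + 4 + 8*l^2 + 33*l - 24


(1) = 4*l^2 + 6*l - 10
(2) = -5*a^2 + 8*a + t*(2*a - 4) + 4
(3) = -144*c - 6*l^2 + l*(48*c - 30) + 144
(4) = -3*m^2 + m*(-17*z - 25) + 6*z^2 - 17*z - 28
(5) = 8*l^2 + 27*l - 20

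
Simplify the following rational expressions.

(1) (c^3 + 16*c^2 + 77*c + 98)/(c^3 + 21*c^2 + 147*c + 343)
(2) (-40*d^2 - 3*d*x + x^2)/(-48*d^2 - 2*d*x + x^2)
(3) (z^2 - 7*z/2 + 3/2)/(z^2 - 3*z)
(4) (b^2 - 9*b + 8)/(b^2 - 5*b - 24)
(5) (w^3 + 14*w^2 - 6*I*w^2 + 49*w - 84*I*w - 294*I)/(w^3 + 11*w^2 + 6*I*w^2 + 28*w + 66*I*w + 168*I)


(1) = (c + 2)/(c + 7)
(2) = (5*d + x)/(6*d + x)
(3) = (2*z - 1)/(2*z)
(4) = (b - 1)/(b + 3)
(5) = (w^2 + w*(7 - 6*I) - 42*I)/(w^2 + w*(4 + 6*I) + 24*I)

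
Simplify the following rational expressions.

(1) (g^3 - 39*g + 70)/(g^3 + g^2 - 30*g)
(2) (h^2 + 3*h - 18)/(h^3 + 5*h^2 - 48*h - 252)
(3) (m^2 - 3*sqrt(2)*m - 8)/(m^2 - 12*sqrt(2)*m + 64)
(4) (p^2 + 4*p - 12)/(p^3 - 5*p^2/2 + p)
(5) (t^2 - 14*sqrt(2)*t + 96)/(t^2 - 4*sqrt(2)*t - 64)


(1) = (g^2 + 5*g - 14)/(g^2 + 6*g)
(2) = (h - 3)/(h^2 - h - 42)
(3) = (m + sqrt(2))/(m - 8*sqrt(2))
(4) = (2*p + 12)/(2*p^2 - p)
(5) = (t - 6*sqrt(2))/(t + 4*sqrt(2))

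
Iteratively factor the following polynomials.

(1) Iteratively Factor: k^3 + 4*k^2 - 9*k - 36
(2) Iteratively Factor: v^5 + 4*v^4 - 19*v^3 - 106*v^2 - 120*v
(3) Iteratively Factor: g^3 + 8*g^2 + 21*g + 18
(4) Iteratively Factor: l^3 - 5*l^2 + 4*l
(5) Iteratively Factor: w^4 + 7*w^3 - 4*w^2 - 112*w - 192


(1) = (k + 3)*(k^2 + k - 12) = (k + 3)*(k + 4)*(k - 3)
(2) = (v + 2)*(v^4 + 2*v^3 - 23*v^2 - 60*v) = (v - 5)*(v + 2)*(v^3 + 7*v^2 + 12*v) = (v - 5)*(v + 2)*(v + 3)*(v^2 + 4*v) = v*(v - 5)*(v + 2)*(v + 3)*(v + 4)
(3) = (g + 3)*(g^2 + 5*g + 6) = (g + 3)^2*(g + 2)
(4) = (l)*(l^2 - 5*l + 4) = l*(l - 1)*(l - 4)
(5) = (w - 4)*(w^3 + 11*w^2 + 40*w + 48) = (w - 4)*(w + 3)*(w^2 + 8*w + 16) = (w - 4)*(w + 3)*(w + 4)*(w + 4)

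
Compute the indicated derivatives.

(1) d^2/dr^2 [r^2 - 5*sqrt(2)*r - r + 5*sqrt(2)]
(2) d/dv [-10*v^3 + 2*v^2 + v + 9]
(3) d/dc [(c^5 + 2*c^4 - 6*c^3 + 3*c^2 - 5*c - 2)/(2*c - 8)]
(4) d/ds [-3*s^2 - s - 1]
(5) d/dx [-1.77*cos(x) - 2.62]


(1) = 2
(2) = -30*v^2 + 4*v + 1
(3) = (4*c^5 - 14*c^4 - 44*c^3 + 75*c^2 - 24*c + 22)/(2*(c^2 - 8*c + 16))
(4) = -6*s - 1
(5) = 1.77*sin(x)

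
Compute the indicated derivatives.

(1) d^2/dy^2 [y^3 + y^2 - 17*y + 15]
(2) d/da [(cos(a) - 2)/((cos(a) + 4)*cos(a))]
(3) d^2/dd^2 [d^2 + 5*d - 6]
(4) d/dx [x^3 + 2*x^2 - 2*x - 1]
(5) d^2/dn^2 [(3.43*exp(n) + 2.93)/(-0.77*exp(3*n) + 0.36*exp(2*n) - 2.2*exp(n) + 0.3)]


(1) = 6*y + 2
(2) = (sin(a) - 8*sin(a)/cos(a)^2 - 4*tan(a))/(cos(a) + 4)^2
(3) = 2
(4) = 3*x^2 + 4*x - 2
(5) = (-8.134588*exp(6*n) - 12.782385*exp(5*n) + 31.731308*exp(4*n) - 24.462602*exp(3*n) + 3.09285*exp(2*n) - 15.17924*exp(n) - 2.2425)*exp(n)/(0.456533*exp(9*n) - 0.640332*exp(8*n) + 4.212516*exp(7*n) - 4.239306*exp(6*n) + 12.53472*exp(5*n) - 8.39304*exp(4*n) + 12.2815*exp(3*n) - 4.4532*exp(2*n) + 0.594*exp(n) - 0.027)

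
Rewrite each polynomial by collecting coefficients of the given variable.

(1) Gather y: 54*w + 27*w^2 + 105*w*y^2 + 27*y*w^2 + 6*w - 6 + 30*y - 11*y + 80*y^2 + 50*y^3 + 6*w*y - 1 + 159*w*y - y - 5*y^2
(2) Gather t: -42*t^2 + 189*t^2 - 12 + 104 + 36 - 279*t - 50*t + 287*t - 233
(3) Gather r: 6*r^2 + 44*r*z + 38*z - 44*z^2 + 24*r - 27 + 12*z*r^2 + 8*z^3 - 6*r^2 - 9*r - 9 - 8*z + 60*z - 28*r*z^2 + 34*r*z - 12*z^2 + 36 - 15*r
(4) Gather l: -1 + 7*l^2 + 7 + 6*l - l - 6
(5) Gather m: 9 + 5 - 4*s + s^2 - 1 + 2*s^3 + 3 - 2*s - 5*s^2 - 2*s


(1) = 27*w^2 + 60*w + 50*y^3 + y^2*(105*w + 75) + y*(27*w^2 + 165*w + 18) - 7
(2) = 147*t^2 - 42*t - 105
(3) = 12*r^2*z + r*(-28*z^2 + 78*z) + 8*z^3 - 56*z^2 + 90*z
(4) = 7*l^2 + 5*l
(5) = 2*s^3 - 4*s^2 - 8*s + 16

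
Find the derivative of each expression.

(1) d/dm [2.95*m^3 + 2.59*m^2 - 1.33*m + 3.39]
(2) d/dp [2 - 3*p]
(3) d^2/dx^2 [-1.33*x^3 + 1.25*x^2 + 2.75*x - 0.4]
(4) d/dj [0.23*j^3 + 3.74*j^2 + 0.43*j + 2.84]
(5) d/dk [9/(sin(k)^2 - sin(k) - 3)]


(1) = 8.85*m^2 + 5.18*m - 1.33
(2) = -3
(3) = 2.5 - 7.98*x
(4) = 0.69*j^2 + 7.48*j + 0.43
(5) = 9*(1 - 2*sin(k))*cos(k)/(sin(k) + cos(k)^2 + 2)^2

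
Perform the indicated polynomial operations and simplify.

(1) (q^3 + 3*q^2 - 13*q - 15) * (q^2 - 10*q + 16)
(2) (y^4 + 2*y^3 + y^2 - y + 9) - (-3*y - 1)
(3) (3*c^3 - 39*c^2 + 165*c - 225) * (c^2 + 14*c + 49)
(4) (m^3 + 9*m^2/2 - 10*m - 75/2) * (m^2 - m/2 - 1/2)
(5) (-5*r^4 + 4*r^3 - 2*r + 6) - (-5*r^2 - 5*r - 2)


(1) = q^5 - 7*q^4 - 27*q^3 + 163*q^2 - 58*q - 240
(2) = y^4 + 2*y^3 + y^2 + 2*y + 10
(3) = 3*c^5 + 3*c^4 - 234*c^3 + 174*c^2 + 4935*c - 11025
(4) = m^5 + 4*m^4 - 51*m^3/4 - 139*m^2/4 + 95*m/4 + 75/4
(5) = -5*r^4 + 4*r^3 + 5*r^2 + 3*r + 8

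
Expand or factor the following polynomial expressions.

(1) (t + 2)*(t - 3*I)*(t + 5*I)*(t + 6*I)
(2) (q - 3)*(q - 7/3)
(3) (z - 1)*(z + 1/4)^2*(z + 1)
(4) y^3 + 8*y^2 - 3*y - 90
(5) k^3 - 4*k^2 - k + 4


(1) = t^4 + 2*t^3 + 8*I*t^3 + 3*t^2 + 16*I*t^2 + 6*t + 90*I*t + 180*I
(2) = q^2 - 16*q/3 + 7
(3) = z^4 + z^3/2 - 15*z^2/16 - z/2 - 1/16
(4) = (y - 3)*(y + 5)*(y + 6)
(5) = (k - 4)*(k - 1)*(k + 1)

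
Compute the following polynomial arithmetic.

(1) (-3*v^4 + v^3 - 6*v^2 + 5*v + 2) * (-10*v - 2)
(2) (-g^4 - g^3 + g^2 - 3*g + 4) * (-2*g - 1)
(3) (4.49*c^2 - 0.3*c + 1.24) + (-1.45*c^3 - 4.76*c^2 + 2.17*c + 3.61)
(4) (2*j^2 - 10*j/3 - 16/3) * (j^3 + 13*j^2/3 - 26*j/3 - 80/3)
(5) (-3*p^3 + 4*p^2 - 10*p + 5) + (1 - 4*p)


(1) = 30*v^5 - 4*v^4 + 58*v^3 - 38*v^2 - 30*v - 4
(2) = 2*g^5 + 3*g^4 - g^3 + 5*g^2 - 5*g - 4
(3) = -1.45*c^3 - 0.27*c^2 + 1.87*c + 4.85
(4) = 2*j^5 + 16*j^4/3 - 334*j^3/9 - 428*j^2/9 + 1216*j/9 + 1280/9
(5) = -3*p^3 + 4*p^2 - 14*p + 6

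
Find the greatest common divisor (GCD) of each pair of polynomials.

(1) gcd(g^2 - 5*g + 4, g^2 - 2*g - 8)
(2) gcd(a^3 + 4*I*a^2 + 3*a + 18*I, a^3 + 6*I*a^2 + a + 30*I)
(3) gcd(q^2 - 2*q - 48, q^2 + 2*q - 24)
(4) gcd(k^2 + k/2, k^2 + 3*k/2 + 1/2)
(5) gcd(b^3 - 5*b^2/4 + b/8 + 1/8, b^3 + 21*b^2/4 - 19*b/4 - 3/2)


(1) = g - 4
(2) = a^2 + I*a + 6
(3) = gcd((q - 8)*(q + 6), (q - 4)*(q + 6)) = q + 6
(4) = k + 1/2
(5) = b^2 - 3*b/4 - 1/4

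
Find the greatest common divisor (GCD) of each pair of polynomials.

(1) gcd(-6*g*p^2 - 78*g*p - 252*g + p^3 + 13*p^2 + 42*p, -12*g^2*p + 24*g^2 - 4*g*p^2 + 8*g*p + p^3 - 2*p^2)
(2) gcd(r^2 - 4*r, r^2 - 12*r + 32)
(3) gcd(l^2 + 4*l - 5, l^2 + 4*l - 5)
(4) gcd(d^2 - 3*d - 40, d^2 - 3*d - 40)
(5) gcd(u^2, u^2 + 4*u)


(1) = gcd((-6*g + p)*(p + 6)*(p + 7), (-6*g + p)*(2*g + p)*(p - 2)) = -6*g + p
(2) = r - 4
(3) = gcd((l - 1)*(l + 5), (l - 1)*(l + 5)) = l^2 + 4*l - 5
(4) = gcd((d - 8)*(d + 5), (d - 8)*(d + 5)) = d^2 - 3*d - 40
(5) = u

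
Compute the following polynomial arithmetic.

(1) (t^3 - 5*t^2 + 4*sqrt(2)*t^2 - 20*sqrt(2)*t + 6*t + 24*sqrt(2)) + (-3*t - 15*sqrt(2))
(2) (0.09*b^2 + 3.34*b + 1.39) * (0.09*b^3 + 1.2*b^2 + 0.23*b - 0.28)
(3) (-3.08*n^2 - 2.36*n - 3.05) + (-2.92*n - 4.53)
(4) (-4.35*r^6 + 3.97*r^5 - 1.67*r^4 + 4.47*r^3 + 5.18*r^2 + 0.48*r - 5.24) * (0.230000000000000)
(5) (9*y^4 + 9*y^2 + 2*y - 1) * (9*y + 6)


(1) = t^3 - 5*t^2 + 4*sqrt(2)*t^2 - 20*sqrt(2)*t + 3*t + 9*sqrt(2)
(2) = 0.0081*b^5 + 0.4086*b^4 + 4.1538*b^3 + 2.411*b^2 - 0.6155*b - 0.3892
(3) = -3.08*n^2 - 5.28*n - 7.58
(4) = -1.0005*r^6 + 0.9131*r^5 - 0.3841*r^4 + 1.0281*r^3 + 1.1914*r^2 + 0.1104*r - 1.2052
(5) = 81*y^5 + 54*y^4 + 81*y^3 + 72*y^2 + 3*y - 6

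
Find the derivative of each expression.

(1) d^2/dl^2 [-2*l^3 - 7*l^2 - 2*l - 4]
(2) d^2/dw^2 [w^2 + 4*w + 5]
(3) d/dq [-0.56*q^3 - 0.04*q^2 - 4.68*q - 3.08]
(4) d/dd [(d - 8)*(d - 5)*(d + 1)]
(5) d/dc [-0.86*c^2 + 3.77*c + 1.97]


(1) = -12*l - 14
(2) = 2
(3) = -1.68*q^2 - 0.08*q - 4.68
(4) = 3*d^2 - 24*d + 27
(5) = 3.77 - 1.72*c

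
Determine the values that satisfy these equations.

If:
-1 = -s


Then:
s = 1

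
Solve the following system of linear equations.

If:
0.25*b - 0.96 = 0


Then:
b = 3.84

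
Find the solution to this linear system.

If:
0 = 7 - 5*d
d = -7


Then:
No Solution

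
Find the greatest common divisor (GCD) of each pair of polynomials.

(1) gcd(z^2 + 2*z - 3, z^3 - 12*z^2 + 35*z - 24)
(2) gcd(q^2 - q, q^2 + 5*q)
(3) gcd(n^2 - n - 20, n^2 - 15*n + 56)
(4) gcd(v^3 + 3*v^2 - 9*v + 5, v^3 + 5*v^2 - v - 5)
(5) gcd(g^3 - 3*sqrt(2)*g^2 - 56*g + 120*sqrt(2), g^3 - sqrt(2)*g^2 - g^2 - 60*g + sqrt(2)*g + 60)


(1) = z - 1
(2) = q
(3) = 1
(4) = gcd((v - 1)^2*(v + 5), (v - 1)*(v + 1)*(v + 5)) = v^2 + 4*v - 5
(5) = gcd((g - 6*sqrt(2))*(g - 2*sqrt(2))*(g + 5*sqrt(2)), (g - 1)*(g - 6*sqrt(2))*(g + 5*sqrt(2))) = g^2 - sqrt(2)*g - 60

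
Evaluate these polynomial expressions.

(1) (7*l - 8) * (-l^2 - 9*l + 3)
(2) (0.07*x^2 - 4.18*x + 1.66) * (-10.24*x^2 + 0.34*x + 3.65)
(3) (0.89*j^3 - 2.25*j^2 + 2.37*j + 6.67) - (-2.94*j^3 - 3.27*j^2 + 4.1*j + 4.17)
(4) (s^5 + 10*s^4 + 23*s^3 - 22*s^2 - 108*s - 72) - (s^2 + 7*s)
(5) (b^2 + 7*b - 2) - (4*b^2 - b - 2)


(1) = -7*l^3 - 55*l^2 + 93*l - 24
(2) = -0.7168*x^4 + 42.827*x^3 - 18.1641*x^2 - 14.6926*x + 6.059
(3) = 3.83*j^3 + 1.02*j^2 - 1.73*j + 2.5
(4) = s^5 + 10*s^4 + 23*s^3 - 23*s^2 - 115*s - 72
(5) = -3*b^2 + 8*b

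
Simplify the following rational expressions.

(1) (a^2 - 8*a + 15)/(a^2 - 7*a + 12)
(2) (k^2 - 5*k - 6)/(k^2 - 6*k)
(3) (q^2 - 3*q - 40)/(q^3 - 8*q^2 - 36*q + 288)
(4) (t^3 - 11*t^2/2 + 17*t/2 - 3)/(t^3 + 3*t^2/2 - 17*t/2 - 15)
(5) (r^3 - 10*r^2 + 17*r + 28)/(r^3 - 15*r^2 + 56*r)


(1) = (a - 5)/(a - 4)
(2) = (k + 1)/k
(3) = (q + 5)/(q^2 - 36)
(4) = (2*t^2 - 5*t + 2)/(2*t^2 + 9*t + 10)
(5) = (r^2 - 3*r - 4)/(r^2 - 8*r)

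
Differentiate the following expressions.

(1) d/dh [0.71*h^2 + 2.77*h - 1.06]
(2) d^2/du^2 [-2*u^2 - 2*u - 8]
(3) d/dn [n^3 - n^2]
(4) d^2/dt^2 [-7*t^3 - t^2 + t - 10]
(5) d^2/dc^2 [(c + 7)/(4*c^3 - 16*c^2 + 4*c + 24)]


(1) = 1.42*h + 2.77
(2) = -4
(3) = n*(3*n - 2)
(4) = -42*t - 2
(5) = ((c + 7)*(3*c^2 - 8*c + 1)^2 + (-3*c^2 + 8*c - (c + 7)*(3*c - 4) - 1)*(c^3 - 4*c^2 + c + 6))/(2*(c^3 - 4*c^2 + c + 6)^3)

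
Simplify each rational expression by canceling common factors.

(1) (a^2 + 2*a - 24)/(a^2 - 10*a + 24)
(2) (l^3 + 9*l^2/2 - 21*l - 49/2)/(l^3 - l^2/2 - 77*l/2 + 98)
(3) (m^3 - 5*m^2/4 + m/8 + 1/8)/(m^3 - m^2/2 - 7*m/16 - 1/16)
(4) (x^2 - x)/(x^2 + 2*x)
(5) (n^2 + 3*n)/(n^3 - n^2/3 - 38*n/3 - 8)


(1) = (a + 6)/(a - 6)
(2) = (l + 1)/(l - 4)
(3) = (4*m - 2)/(4*m + 1)
(4) = (x - 1)/(x + 2)
(5) = 3*n/(3*n^2 - 10*n - 8)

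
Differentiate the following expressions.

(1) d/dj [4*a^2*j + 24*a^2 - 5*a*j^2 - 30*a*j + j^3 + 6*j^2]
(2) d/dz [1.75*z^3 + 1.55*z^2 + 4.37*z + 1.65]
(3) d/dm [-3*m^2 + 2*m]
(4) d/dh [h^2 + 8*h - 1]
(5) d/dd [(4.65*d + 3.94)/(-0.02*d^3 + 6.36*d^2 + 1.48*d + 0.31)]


(1) = 4*a^2 - 10*a*j - 30*a + 3*j^2 + 12*j
(2) = 5.25*z^2 + 3.1*z + 4.37
(3) = 2 - 6*m
(4) = 2*h + 8
(5) = (0.186*d^3 - 29.3376*d^2 - 50.1168*d - 4.3897)/(0.0004*d^6 - 0.2544*d^5 + 40.3904*d^4 + 18.8132*d^3 + 6.1336*d^2 + 0.9176*d + 0.0961)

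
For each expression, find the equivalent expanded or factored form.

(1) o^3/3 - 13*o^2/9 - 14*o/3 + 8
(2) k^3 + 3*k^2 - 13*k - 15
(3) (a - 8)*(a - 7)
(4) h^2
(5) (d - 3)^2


(1) = (o/3 + 1)*(o - 6)*(o - 4/3)
(2) = (k - 3)*(k + 1)*(k + 5)
(3) = a^2 - 15*a + 56
(4) = h^2
(5) = d^2 - 6*d + 9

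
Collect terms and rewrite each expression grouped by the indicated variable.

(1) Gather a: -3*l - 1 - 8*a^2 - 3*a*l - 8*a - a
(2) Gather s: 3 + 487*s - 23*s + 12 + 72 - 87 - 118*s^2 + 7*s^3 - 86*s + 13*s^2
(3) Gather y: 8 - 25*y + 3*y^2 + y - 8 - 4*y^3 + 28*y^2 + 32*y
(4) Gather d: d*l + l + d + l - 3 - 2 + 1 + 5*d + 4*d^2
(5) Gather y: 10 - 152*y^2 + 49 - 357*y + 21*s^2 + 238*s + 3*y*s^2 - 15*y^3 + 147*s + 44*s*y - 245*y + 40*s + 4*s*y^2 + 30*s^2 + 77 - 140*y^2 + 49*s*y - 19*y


(1) = -8*a^2 + a*(-3*l - 9) - 3*l - 1
(2) = 7*s^3 - 105*s^2 + 378*s
(3) = -4*y^3 + 31*y^2 + 8*y
(4) = 4*d^2 + d*(l + 6) + 2*l - 4
(5) = 51*s^2 + 425*s - 15*y^3 + y^2*(4*s - 292) + y*(3*s^2 + 93*s - 621) + 136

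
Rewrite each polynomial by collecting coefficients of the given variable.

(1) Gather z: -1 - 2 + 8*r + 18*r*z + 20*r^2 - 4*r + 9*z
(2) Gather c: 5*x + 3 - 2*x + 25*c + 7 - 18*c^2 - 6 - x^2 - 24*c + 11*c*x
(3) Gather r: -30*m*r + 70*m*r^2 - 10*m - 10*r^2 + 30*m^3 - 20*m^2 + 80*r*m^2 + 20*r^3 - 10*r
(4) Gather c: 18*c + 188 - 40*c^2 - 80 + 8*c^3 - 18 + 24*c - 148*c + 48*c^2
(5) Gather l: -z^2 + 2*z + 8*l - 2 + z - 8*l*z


(1) = 20*r^2 + 4*r + z*(18*r + 9) - 3
(2) = -18*c^2 + c*(11*x + 1) - x^2 + 3*x + 4
(3) = 30*m^3 - 20*m^2 - 10*m + 20*r^3 + r^2*(70*m - 10) + r*(80*m^2 - 30*m - 10)
(4) = 8*c^3 + 8*c^2 - 106*c + 90
(5) = l*(8 - 8*z) - z^2 + 3*z - 2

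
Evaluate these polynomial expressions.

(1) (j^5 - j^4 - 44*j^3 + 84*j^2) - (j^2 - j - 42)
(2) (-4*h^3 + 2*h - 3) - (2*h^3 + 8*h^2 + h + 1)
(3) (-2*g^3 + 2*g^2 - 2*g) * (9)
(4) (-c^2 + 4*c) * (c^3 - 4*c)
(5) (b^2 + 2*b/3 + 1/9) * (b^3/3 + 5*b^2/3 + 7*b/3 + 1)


(1) = j^5 - j^4 - 44*j^3 + 83*j^2 + j + 42
(2) = -6*h^3 - 8*h^2 + h - 4
(3) = -18*g^3 + 18*g^2 - 18*g
(4) = -c^5 + 4*c^4 + 4*c^3 - 16*c^2
(5) = b^5/3 + 17*b^4/9 + 94*b^3/27 + 74*b^2/27 + 25*b/27 + 1/9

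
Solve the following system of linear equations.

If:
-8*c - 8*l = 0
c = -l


Then:
c = -l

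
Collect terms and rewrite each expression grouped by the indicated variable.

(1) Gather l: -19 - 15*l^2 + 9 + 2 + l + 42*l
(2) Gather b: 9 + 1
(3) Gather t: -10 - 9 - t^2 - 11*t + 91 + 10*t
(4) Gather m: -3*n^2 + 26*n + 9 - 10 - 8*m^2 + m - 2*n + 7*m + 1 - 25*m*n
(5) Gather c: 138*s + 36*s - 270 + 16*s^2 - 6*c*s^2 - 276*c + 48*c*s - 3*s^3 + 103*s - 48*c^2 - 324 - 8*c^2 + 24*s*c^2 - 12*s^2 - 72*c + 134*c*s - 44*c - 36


(1) = -15*l^2 + 43*l - 8
(2) = 10
(3) = -t^2 - t + 72
(4) = -8*m^2 + m*(8 - 25*n) - 3*n^2 + 24*n
(5) = c^2*(24*s - 56) + c*(-6*s^2 + 182*s - 392) - 3*s^3 + 4*s^2 + 277*s - 630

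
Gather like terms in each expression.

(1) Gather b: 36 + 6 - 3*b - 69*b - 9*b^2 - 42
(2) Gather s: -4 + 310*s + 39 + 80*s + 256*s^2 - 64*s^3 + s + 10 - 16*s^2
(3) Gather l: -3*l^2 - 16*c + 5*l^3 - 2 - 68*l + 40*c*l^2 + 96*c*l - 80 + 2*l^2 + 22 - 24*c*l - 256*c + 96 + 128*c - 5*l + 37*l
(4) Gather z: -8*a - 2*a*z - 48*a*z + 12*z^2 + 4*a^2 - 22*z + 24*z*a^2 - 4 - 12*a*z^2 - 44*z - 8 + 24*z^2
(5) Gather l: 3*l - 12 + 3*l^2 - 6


(1) = -9*b^2 - 72*b
(2) = -64*s^3 + 240*s^2 + 391*s + 45
(3) = -144*c + 5*l^3 + l^2*(40*c - 1) + l*(72*c - 36) + 36
(4) = 4*a^2 - 8*a + z^2*(36 - 12*a) + z*(24*a^2 - 50*a - 66) - 12
(5) = 3*l^2 + 3*l - 18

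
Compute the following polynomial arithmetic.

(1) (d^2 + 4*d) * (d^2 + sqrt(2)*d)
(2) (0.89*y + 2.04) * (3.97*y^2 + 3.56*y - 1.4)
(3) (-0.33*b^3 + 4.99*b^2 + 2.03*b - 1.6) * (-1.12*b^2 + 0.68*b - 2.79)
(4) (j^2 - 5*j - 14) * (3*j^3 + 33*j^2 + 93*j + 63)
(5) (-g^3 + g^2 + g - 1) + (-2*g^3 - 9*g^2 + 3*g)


(1) = d^4 + sqrt(2)*d^3 + 4*d^3 + 4*sqrt(2)*d^2
(2) = 3.5333*y^3 + 11.2672*y^2 + 6.0164*y - 2.856
(3) = 0.3696*b^5 - 5.8132*b^4 + 2.0403*b^3 - 10.7497*b^2 - 6.7517*b + 4.464
(4) = 3*j^5 + 18*j^4 - 114*j^3 - 864*j^2 - 1617*j - 882
(5) = -3*g^3 - 8*g^2 + 4*g - 1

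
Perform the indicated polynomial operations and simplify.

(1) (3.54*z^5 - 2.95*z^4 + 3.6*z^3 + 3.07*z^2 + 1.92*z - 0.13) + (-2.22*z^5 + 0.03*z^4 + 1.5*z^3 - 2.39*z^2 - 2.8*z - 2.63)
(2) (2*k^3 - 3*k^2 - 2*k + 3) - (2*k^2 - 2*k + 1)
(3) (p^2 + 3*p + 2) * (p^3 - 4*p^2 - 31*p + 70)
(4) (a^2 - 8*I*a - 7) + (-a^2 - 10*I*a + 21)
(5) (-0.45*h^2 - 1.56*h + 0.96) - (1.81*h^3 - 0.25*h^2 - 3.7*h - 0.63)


(1) = 1.32*z^5 - 2.92*z^4 + 5.1*z^3 + 0.68*z^2 - 0.88*z - 2.76
(2) = 2*k^3 - 5*k^2 + 2
(3) = p^5 - p^4 - 41*p^3 - 31*p^2 + 148*p + 140
(4) = -18*I*a + 14
(5) = -1.81*h^3 - 0.2*h^2 + 2.14*h + 1.59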